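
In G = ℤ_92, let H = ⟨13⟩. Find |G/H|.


|⟨13⟩| = n / gcd(13, 92) = 92 / 1 = 92
H is normal (ℤ_92 is abelian).
|G/H| = |G| / |H| = 92 / 92 = 1

|G/H| = 1


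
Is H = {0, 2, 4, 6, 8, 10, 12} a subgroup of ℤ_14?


Subgroup test for H = {0, 2, 4, 6, 8, 10, 12} in (ℤ_14, +):
(1) 0 ∈ H? Yes
(2) Closure: for all a,b ∈ H, (a+b) mod 14 ∈ H? Yes
(3) Inverses: for all a ∈ H, -a mod 14 ∈ H? Yes

Yes, H is a subgroup of ℤ_14


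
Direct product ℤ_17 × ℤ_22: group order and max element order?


|ℤ_17 × ℤ_22| = 17 × 22 = 374
Max element order = lcm(17,22) = 374
Cyclic? Yes (gcd=1)

|ℤ_17×ℤ_22| = 374, max element order = 374


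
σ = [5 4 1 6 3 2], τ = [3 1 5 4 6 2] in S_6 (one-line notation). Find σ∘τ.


σ∘τ: apply τ first, then σ
1 →τ 3 →σ 1
2 →τ 1 →σ 5
3 →τ 5 →σ 3
4 →τ 4 →σ 6
5 →τ 6 →σ 2
6 →τ 2 →σ 4

σ∘τ = [1 5 3 6 2 4]


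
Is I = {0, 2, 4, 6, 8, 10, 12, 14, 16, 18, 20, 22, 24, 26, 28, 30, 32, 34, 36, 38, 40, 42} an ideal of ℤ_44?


Check ideal conditions for I = {0, 2, 4, 6, 8, 10, 12, 14, 16, 18, 20, 22, 24, 26, 28, 30, 32, 34, 36, 38, 40, 42} in ℤ_44:
(1) I is an additive subgroup? Yes
(2) For r ∈ ℤ_44 and a ∈ I: r·a ∈ I? Yes

Yes, I is an ideal of ℤ_44


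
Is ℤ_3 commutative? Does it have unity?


ℤ_3 is a commutative ring with unity 1; 3 is prime, so ℤ_3 is a field (hence an integral domain)
Commutative: Yes
Integral domain: Yes
Has unity: Yes

ℤ_3: Commutative=Yes, Unity=Yes


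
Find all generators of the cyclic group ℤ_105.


g generates ℤ_n iff gcd(g,n) = 1
Prime factors of 105: 3, 5, 7
Generators are g ∈ {1,...,104} not divisible by any of these primes.
Generators: {1, 2, 4, 8, 11, 13, 16, 17, 19, 22, 23, 26, 29, 31, 32, 34, 37, 38, 41, 43, 44, 46, 47, 52, 53, 58, 59, 61, 62, 64, 67, 68, 71, 73, 74, 76, 79, 82, 83, 86, 88, 89, 92, 94, 97, 101, 103, 104}
Number of generators = φ(105) = 48

Generators of ℤ_105 = {1, 2, 4, 8, 11, 13, 16, 17, 19, 22, 23, 26, 29, 31, 32, 34, 37, 38, 41, 43, 44, 46, 47, 52, 53, 58, 59, 61, 62, 64, 67, 68, 71, 73, 74, 76, 79, 82, 83, 86, 88, 89, 92, 94, 97, 101, 103, 104}


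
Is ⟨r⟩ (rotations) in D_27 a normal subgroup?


H = ⟨r⟩ (rotations) in D_27
The rotation subgroup ⟨r⟩ has index 2 in D_27, so it is normal

Yes, normal subgroup


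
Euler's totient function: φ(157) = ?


Factor n: 157 = 157
φ(n) = n · ∏(1 - 1/p) over distinct primes p | n
φ(157) = 157 · (1 - 1/157) = 156

φ(157) = 156


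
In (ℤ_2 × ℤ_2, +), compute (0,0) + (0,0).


Operation: componentwise addition mod (2, 2)
(0,0) + (0,0) = ((a₁+b₁) mod 2, (a₂+b₂) mod 2) with a = (0,0), b = (0,0)

(0,0) + (0,0) = (0,0)


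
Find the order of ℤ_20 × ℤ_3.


|A × B| = |A| · |B|
|ℤ_20 × ℤ_3| = 20 × 3 = 60

|ℤ_20 × ℤ_3| = 60


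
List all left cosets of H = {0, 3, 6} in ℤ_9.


H = {0, 3, 6}, |H| = 3
Number of cosets = |G|/|H| = 9/3 = 3
0 + H = {0, 3, 6}
1 + H = {1, 4, 7}
2 + H = {2, 5, 8}

Cosets: 0+H={0,3,6}; 1+H={1,4,7}; 2+H={2,5,8}


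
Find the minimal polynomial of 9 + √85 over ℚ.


Let α = 9 + √85. Then α - 9 = √85, so (α - 9)² = 85, giving α² - 18α - 4 = 0. Degree 2 and α ∉ ℚ, so this is the minimal polynomial.

Minimal polynomial: x² - 18x - 4


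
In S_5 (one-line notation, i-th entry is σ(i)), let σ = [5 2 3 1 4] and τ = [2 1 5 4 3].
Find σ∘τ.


σ∘τ: apply τ first, then σ
1 →τ 2 →σ 2
2 →τ 1 →σ 5
3 →τ 5 →σ 4
4 →τ 4 →σ 1
5 →τ 3 →σ 3

σ∘τ = [2 5 4 1 3]


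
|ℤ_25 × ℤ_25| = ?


|A × B| = |A| · |B|
|ℤ_25 × ℤ_25| = 25 × 25 = 625

|ℤ_25 × ℤ_25| = 625


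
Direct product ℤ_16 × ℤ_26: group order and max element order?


|ℤ_16 × ℤ_26| = 16 × 26 = 416
Max element order = lcm(16,26) = 208
Cyclic? No (gcd=2)

|ℤ_16×ℤ_26| = 416, max element order = 208


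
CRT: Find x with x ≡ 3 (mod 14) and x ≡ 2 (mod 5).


m₁ = 14, m₂ = 5, gcd = 1, so CRT applies. M = m₁·m₂ = 70
Let M₁ = M/m₁ = 5, M₂ = M/m₂ = 14
Find y₁ ≡ M₁⁻¹ (mod m₁): 5⁻¹ ≡ 3 (mod 14)
Find y₂ ≡ M₂⁻¹ (mod m₂): 14⁻¹ ≡ 4 (mod 5)
x = a₁·M₁·y₁ + a₂·M₂·y₂ = 3·5·3 + 2·14·4 = 157
Reduce mod 70: x ≡ 17
Check: 17 mod 14 = 3 ✓, 17 mod 5 = 2 ✓

x ≡ 17 (mod 70)


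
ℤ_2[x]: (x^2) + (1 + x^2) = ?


Add coefficients mod 2:
x^0: 0 + 1 = 1 (mod 2)
x^1: 0 + 0 = 0 (mod 2)
x^2: 1 + 1 = 0 (mod 2)
Result: 1

f + g = 1


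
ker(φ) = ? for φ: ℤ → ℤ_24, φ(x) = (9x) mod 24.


Kernel = preimage of identity
ker(φ) = {x ∈ ℤ : 9x ≡ 0 (mod 24)}. gcd(9,24) = 3, so 9x ≡ 0 (mod 24) ⟺ x ≡ 0 (mod 24/3 = 8). Hence ker(φ) = 8ℤ

ker(φ) = 8ℤ


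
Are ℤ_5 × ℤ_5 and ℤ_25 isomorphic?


Comparing ℤ_5 × ℤ_5 and ℤ_25:
gcd(5,5) = 5 ≠ 1. Max element order in ℤ_5×ℤ_5 is lcm(5,5) = 5 < 25, so it has no element of order 25

No, ℤ_5 × ℤ_5 ≇ ℤ_25


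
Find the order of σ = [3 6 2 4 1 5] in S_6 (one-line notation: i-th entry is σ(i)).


Cycle decomposition: (1 3 2 6 5)
Cycle lengths: 5
Order = lcm(5) = 5

ord(σ) = 5


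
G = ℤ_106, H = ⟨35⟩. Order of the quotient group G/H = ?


|⟨35⟩| = n / gcd(35, 106) = 106 / 1 = 106
H is normal (ℤ_106 is abelian).
|G/H| = |G| / |H| = 106 / 106 = 1

|G/H| = 1


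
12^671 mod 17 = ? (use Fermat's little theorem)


Fermat's little theorem: if p is prime and gcd(a,p)=1, then a^(p-1) ≡ 1 (mod p)
p = 17 is prime, gcd(12,17) = 1
Reduce exponent: 671 mod 16 = 15
So 12^671 ≡ 12^15 (mod 17)
12^15 mod 17 = 10

12^671 ≡ 10 (mod 17)


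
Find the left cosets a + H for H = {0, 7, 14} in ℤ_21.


H = {0, 7, 14}, |H| = 3
Number of cosets = |G|/|H| = 21/3 = 7
0 + H = {0, 7, 14}
1 + H = {1, 8, 15}
2 + H = {2, 9, 16}
3 + H = {3, 10, 17}
4 + H = {4, 11, 18}
5 + H = {5, 12, 19}
6 + H = {6, 13, 20}

Cosets: 0+H={0,7,14}; 1+H={1,8,15}; 2+H={2,9,16}; 3+H={3,10,17}; 4+H={4,11,18}; 5+H={5,12,19}; 6+H={6,13,20}


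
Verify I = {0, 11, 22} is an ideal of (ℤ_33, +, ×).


Check ideal conditions for I = {0, 11, 22} in ℤ_33:
(1) I is an additive subgroup? Yes
(2) For r ∈ ℤ_33 and a ∈ I: r·a ∈ I? Yes

Yes, I is an ideal of ℤ_33


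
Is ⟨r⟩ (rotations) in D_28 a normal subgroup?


H = ⟨r⟩ (rotations) in D_28
The rotation subgroup ⟨r⟩ has index 2 in D_28, so it is normal

Yes, normal subgroup


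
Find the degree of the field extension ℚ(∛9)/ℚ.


∛9 has minimal polynomial x³ - 9 (irreducible over ℚ since 9 is not a perfect cube)

[ℚ(∛9)/ℚ] = 3


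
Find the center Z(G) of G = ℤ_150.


Z(G) = {g ∈ G | gx = xg for all x ∈ G}
ℤ_150 is abelian, so Z(G) = G

Z(ℤ_150) = ℤ_150


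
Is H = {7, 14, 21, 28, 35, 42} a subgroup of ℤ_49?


Subgroup test for H = {7, 14, 21, 28, 35, 42} in (ℤ_49, +):
(1) 0 ∈ H? No
(2) Closure: for all a,b ∈ H, (a+b) mod 49 ∈ H? No  [counterexample: 7 + 42 = 0 ∉ H]
(3) Inverses: for all a ∈ H, -a mod 49 ∈ H? Yes

No, H is not a subgroup of ℤ_49


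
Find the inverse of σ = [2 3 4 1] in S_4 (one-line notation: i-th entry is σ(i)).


To find σ⁻¹, swap domain and range:
σ(1) = 2 → σ⁻¹(2) = 1
σ(2) = 3 → σ⁻¹(3) = 2
σ(3) = 4 → σ⁻¹(4) = 3
σ(4) = 1 → σ⁻¹(1) = 4

σ⁻¹ = [4 1 2 3]


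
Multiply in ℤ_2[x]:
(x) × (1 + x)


Expand and collect like terms; reduce coefficients mod 2:
x^0: 0·1 = 0 ≡ 0 (mod 2)
x^1: 0·1 + 1·1 = 1 ≡ 1 (mod 2)
x^2: 1·1 = 1 ≡ 1 (mod 2)
Result: x + x^2

f · g = x + x^2


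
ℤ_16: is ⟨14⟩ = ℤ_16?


g generates ℤ_n iff gcd(g, n) = 1
gcd(14, 16) = 2
Since gcd = 2 ≠ 1, ⟨14⟩ has order 8 < 16, so 14 is not a generator.

No, 14 does not generate ℤ_16


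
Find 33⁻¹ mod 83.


Use the extended Euclidean algorithm to write 1 = 33·s + 83·t; then s mod 83 is the inverse.
Euclidean algorithm:
  33 = 0·83 + 33
  83 = 2·33 + 17
  33 = 1·17 + 16
  17 = 1·16 + 1
  16 = 16·1 + 0
gcd(33,83) = 1
Back-substitution gives: 33·(-5) + 83·(2) = 1
So 33⁻¹ ≡ -5 ≡ 78 (mod 83)
Check: 33 × 78 = 2574 ≡ 1 (mod 83) ✓

33⁻¹ ≡ 78 (mod 83)


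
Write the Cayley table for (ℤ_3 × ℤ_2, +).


Elements: {(0,0), (0,1), (1,0), (1,1), (2,0), (2,1)}
Operation: componentwise addition mod (3, 2)
Entry (a, b) = ((a₁+b₁) mod 3, (a₂+b₂) mod 2)

Cayley table:
      | (0,0) | (0,1) | (1,0) | (1,1) | (2,0) | (2,1)
(0,0) | (0,0) | (0,1) | (1,0) | (1,1) | (2,0) | (2,1)
(0,1) | (0,1) | (0,0) | (1,1) | (1,0) | (2,1) | (2,0)
(1,0) | (1,0) | (1,1) | (2,0) | (2,1) | (0,0) | (0,1)
(1,1) | (1,1) | (1,0) | (2,1) | (2,0) | (0,1) | (0,0)
(2,0) | (2,0) | (2,1) | (0,0) | (0,1) | (1,0) | (1,1)
(2,1) | (2,1) | (2,0) | (0,1) | (0,0) | (1,1) | (1,0)


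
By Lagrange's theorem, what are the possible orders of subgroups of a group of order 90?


Lagrange's theorem: |H| divides |G|
|G| = 90
Divisors of 90: 1, 2, 3, 5, 6, 9, 10, 15, 18, 30, 45, 90

Possible subgroup orders: {1, 2, 3, 5, 6, 9, 10, 15, 18, 30, 45, 90}


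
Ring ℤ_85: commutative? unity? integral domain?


ℤ_85 is a commutative ring with unity 1; 85 = 5×17 is composite, so 5·17 ≡ 0 gives zero divisors (not an integral domain)
Commutative: Yes
Integral domain: No
Has unity: Yes

ℤ_85: Commutative=Yes, Unity=Yes


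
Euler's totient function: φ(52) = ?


Factor n: 52 = 2^2 × 13
φ(n) = n · ∏(1 - 1/p) over distinct primes p | n
φ(52) = 52 · (1 - 1/2) · (1 - 1/13) = 24

φ(52) = 24


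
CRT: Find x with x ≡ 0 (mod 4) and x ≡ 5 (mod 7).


m₁ = 4, m₂ = 7, gcd = 1, so CRT applies. M = m₁·m₂ = 28
Let M₁ = M/m₁ = 7, M₂ = M/m₂ = 4
Find y₁ ≡ M₁⁻¹ (mod m₁): 7⁻¹ ≡ 3 (mod 4)
Find y₂ ≡ M₂⁻¹ (mod m₂): 4⁻¹ ≡ 2 (mod 7)
x = a₁·M₁·y₁ + a₂·M₂·y₂ = 0·7·3 + 5·4·2 = 40
Reduce mod 28: x ≡ 12
Check: 12 mod 4 = 0 ✓, 12 mod 7 = 5 ✓

x ≡ 12 (mod 28)


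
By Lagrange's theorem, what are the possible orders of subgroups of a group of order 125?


Lagrange's theorem: |H| divides |G|
|G| = 125
Divisors of 125: 1, 5, 25, 125

Possible subgroup orders: {1, 5, 25, 125}


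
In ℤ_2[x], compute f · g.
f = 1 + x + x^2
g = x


Expand and collect like terms; reduce coefficients mod 2:
x^0: 1·0 = 0 ≡ 0 (mod 2)
x^1: 1·1 + 1·0 = 1 ≡ 1 (mod 2)
x^2: 1·1 + 1·0 = 1 ≡ 1 (mod 2)
x^3: 1·1 = 1 ≡ 1 (mod 2)
Result: x + x^2 + x^3

f · g = x + x^2 + x^3


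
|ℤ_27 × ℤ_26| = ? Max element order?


|ℤ_27 × ℤ_26| = 27 × 26 = 702
Max element order = lcm(27,26) = 702
Cyclic? Yes (gcd=1)

|ℤ_27×ℤ_26| = 702, max element order = 702


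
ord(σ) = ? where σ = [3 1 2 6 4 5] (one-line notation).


Cycle decomposition: (1 3 2) (4 6 5)
Cycle lengths: 3, 3
Order = lcm(3, 3) = 3

ord(σ) = 3


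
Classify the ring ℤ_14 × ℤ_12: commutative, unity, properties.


Direct product ring; commutative with unity (1,1); but (1,0)·(0,1) = (0,0) gives zero divisors, so not an integral domain
Commutative: Yes
Integral domain: No
Has unity: Yes

ℤ_14 × ℤ_12: Commutative=Yes, Unity=Yes


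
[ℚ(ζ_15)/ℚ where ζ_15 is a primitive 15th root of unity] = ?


[ℚ(ζ_n):ℚ] = deg Φ_n(x) = φ(n). Here φ(15) = 8

[ℚ(ζ_15)/ℚ where ζ_15 is a primitive 15th root of unity] = 8


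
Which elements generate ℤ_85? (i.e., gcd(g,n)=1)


g generates ℤ_n iff gcd(g,n) = 1
Prime factors of 85: 5, 17
Generators are g ∈ {1,...,84} not divisible by any of these primes.
Generators: {1, 2, 3, 4, 6, 7, 8, 9, 11, 12, 13, 14, 16, 18, 19, 21, 22, 23, 24, 26, 27, 28, 29, 31, 32, 33, 36, 37, 38, 39, 41, 42, 43, 44, 46, 47, 48, 49, 52, 53, 54, 56, 57, 58, 59, 61, 62, 63, 64, 66, 67, 69, 71, 72, 73, 74, 76, 77, 78, 79, 81, 82, 83, 84}
Number of generators = φ(85) = 64

Generators of ℤ_85 = {1, 2, 3, 4, 6, 7, 8, 9, 11, 12, 13, 14, 16, 18, 19, 21, 22, 23, 24, 26, 27, 28, 29, 31, 32, 33, 36, 37, 38, 39, 41, 42, 43, 44, 46, 47, 48, 49, 52, 53, 54, 56, 57, 58, 59, 61, 62, 63, 64, 66, 67, 69, 71, 72, 73, 74, 76, 77, 78, 79, 81, 82, 83, 84}


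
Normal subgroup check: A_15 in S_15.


H = A_15 in S_15
A_15 has index 2 in S_15, and every subgroup of index 2 is normal

Yes, normal subgroup


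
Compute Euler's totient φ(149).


Factor n: 149 = 149
φ(n) = n · ∏(1 - 1/p) over distinct primes p | n
φ(149) = 149 · (1 - 1/149) = 148

φ(149) = 148


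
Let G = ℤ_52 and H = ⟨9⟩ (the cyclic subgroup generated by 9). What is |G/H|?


|⟨9⟩| = n / gcd(9, 52) = 52 / 1 = 52
H is normal (ℤ_52 is abelian).
|G/H| = |G| / |H| = 52 / 52 = 1

|G/H| = 1


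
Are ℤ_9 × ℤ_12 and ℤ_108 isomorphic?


Comparing ℤ_9 × ℤ_12 and ℤ_108:
gcd(9,12) = 3 ≠ 1. Max element order in ℤ_9×ℤ_12 is lcm(9,12) = 36 < 108, so it has no element of order 108

No, ℤ_9 × ℤ_12 ≇ ℤ_108


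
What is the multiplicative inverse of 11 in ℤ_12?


Use the extended Euclidean algorithm to write 1 = 11·s + 12·t; then s mod 12 is the inverse.
Euclidean algorithm:
  11 = 0·12 + 11
  12 = 1·11 + 1
  11 = 11·1 + 0
gcd(11,12) = 1
Back-substitution gives: 11·(-1) + 12·(1) = 1
So 11⁻¹ ≡ -1 ≡ 11 (mod 12)
Check: 11 × 11 = 121 ≡ 1 (mod 12) ✓

11⁻¹ ≡ 11 (mod 12)


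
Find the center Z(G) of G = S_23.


Z(G) = {g ∈ G | gx = xg for all x ∈ G}
S_n is non-abelian for n ≥ 3; Z(S_23) is trivial

Z(S_23) = {e}


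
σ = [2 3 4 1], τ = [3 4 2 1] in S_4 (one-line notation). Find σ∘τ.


σ∘τ: apply τ first, then σ
1 →τ 3 →σ 4
2 →τ 4 →σ 1
3 →τ 2 →σ 3
4 →τ 1 →σ 2

σ∘τ = [4 1 3 2]


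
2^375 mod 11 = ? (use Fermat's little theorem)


Fermat's little theorem: if p is prime and gcd(a,p)=1, then a^(p-1) ≡ 1 (mod p)
p = 11 is prime, gcd(2,11) = 1
Reduce exponent: 375 mod 10 = 5
So 2^375 ≡ 2^5 (mod 11)
2^5 mod 11 = 10

2^375 ≡ 10 (mod 11)


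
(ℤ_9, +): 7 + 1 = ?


Operation: addition mod 9
7 + 1 = (a + b) mod 9 with a = 7, b = 1

7 + 1 = 8


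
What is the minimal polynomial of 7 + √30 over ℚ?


Let α = 7 + √30. Then α - 7 = √30, so (α - 7)² = 30, giving α² - 14α + 19 = 0. Degree 2 and α ∉ ℚ, so this is the minimal polynomial.

Minimal polynomial: x² - 14x + 19


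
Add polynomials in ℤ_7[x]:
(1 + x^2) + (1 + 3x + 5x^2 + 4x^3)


Add coefficients mod 7:
x^0: 1 + 1 = 2 (mod 7)
x^1: 0 + 3 = 3 (mod 7)
x^2: 1 + 5 = 6 (mod 7)
x^3: 0 + 4 = 4 (mod 7)
Result: 2 + 3x + 6x^2 + 4x^3

f + g = 2 + 3x + 6x^2 + 4x^3


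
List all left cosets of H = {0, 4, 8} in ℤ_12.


H = {0, 4, 8}, |H| = 3
Number of cosets = |G|/|H| = 12/3 = 4
0 + H = {0, 4, 8}
1 + H = {1, 5, 9}
2 + H = {2, 6, 10}
3 + H = {3, 7, 11}

Cosets: 0+H={0,4,8}; 1+H={1,5,9}; 2+H={2,6,10}; 3+H={3,7,11}


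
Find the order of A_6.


|A_n| = n!/2 (even permutations)
|A_6| = 6!/2 = 720/2 = 360

|A_6| = 360


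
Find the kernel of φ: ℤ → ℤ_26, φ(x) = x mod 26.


Kernel = preimage of identity
ker(φ) = {x ∈ ℤ : x ≡ 0 (mod 26)} = 26ℤ = {0, ±26, ±52, ...}

ker(φ) = 26ℤ


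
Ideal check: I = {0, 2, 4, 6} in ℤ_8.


Check ideal conditions for I = {0, 2, 4, 6} in ℤ_8:
(1) I is an additive subgroup? Yes
(2) For r ∈ ℤ_8 and a ∈ I: r·a ∈ I? Yes

Yes, I is an ideal of ℤ_8


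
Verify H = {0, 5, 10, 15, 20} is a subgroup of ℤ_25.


Subgroup test for H = {0, 5, 10, 15, 20} in (ℤ_25, +):
(1) 0 ∈ H? Yes
(2) Closure: for all a,b ∈ H, (a+b) mod 25 ∈ H? Yes
(3) Inverses: for all a ∈ H, -a mod 25 ∈ H? Yes

Yes, H is a subgroup of ℤ_25


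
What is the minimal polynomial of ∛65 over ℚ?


∛65 satisfies x³ - 65 = 0, irreducible over ℚ (no rational root; 65 is not a perfect cube)

Minimal polynomial: x³ - 65


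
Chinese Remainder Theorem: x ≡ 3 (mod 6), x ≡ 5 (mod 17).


m₁ = 6, m₂ = 17, gcd = 1, so CRT applies. M = m₁·m₂ = 102
Let M₁ = M/m₁ = 17, M₂ = M/m₂ = 6
Find y₁ ≡ M₁⁻¹ (mod m₁): 17⁻¹ ≡ 5 (mod 6)
Find y₂ ≡ M₂⁻¹ (mod m₂): 6⁻¹ ≡ 3 (mod 17)
x = a₁·M₁·y₁ + a₂·M₂·y₂ = 3·17·5 + 5·6·3 = 345
Reduce mod 102: x ≡ 39
Check: 39 mod 6 = 3 ✓, 39 mod 17 = 5 ✓

x ≡ 39 (mod 102)


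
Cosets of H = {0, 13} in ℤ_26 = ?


H = {0, 13}, |H| = 2
Number of cosets = |G|/|H| = 26/2 = 13
0 + H = {0, 13}
1 + H = {1, 14}
2 + H = {2, 15}
3 + H = {3, 16}
4 + H = {4, 17}
5 + H = {5, 18}
6 + H = {6, 19}
7 + H = {7, 20}
8 + H = {8, 21}
9 + H = {9, 22}
10 + H = {10, 23}
11 + H = {11, 24}
12 + H = {12, 25}

Cosets: 0+H={0,13}; 1+H={1,14}; 2+H={2,15}; 3+H={3,16}; 4+H={4,17}; 5+H={5,18}; 6+H={6,19}; 7+H={7,20}; 8+H={8,21}; 9+H={9,22}; 10+H={10,23}; 11+H={11,24}; 12+H={12,25}


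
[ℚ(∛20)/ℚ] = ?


∛20 has minimal polynomial x³ - 20 (irreducible over ℚ since 20 is not a perfect cube)

[ℚ(∛20)/ℚ] = 3


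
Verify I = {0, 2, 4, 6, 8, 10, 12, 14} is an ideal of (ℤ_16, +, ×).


Check ideal conditions for I = {0, 2, 4, 6, 8, 10, 12, 14} in ℤ_16:
(1) I is an additive subgroup? Yes
(2) For r ∈ ℤ_16 and a ∈ I: r·a ∈ I? Yes

Yes, I is an ideal of ℤ_16


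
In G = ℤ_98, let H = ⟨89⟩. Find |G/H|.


|⟨89⟩| = n / gcd(89, 98) = 98 / 1 = 98
H is normal (ℤ_98 is abelian).
|G/H| = |G| / |H| = 98 / 98 = 1

|G/H| = 1


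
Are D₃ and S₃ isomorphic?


Comparing D₃ and S₃:
Both are the unique non-abelian group of order 6

Yes, D₃ ≅ S₃


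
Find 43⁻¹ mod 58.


Use the extended Euclidean algorithm to write 1 = 43·s + 58·t; then s mod 58 is the inverse.
Euclidean algorithm:
  43 = 0·58 + 43
  58 = 1·43 + 15
  43 = 2·15 + 13
  15 = 1·13 + 2
  13 = 6·2 + 1
  2 = 2·1 + 0
gcd(43,58) = 1
Back-substitution gives: 43·(27) + 58·(-20) = 1
So 43⁻¹ ≡ 27 ≡ 27 (mod 58)
Check: 43 × 27 = 1161 ≡ 1 (mod 58) ✓

43⁻¹ ≡ 27 (mod 58)


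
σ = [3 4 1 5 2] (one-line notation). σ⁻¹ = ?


To find σ⁻¹, swap domain and range:
σ(1) = 3 → σ⁻¹(3) = 1
σ(2) = 4 → σ⁻¹(4) = 2
σ(3) = 1 → σ⁻¹(1) = 3
σ(4) = 5 → σ⁻¹(5) = 4
σ(5) = 2 → σ⁻¹(2) = 5

σ⁻¹ = [3 5 1 2 4]


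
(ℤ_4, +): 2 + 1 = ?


Operation: addition mod 4
2 + 1 = (a + b) mod 4 with a = 2, b = 1

2 + 1 = 3


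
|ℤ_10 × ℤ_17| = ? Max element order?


|ℤ_10 × ℤ_17| = 10 × 17 = 170
Max element order = lcm(10,17) = 170
Cyclic? Yes (gcd=1)

|ℤ_10×ℤ_17| = 170, max element order = 170


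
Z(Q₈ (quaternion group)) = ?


Z(G) = {g ∈ G | gx = xg for all x ∈ G}
In Q₈ = {±1, ±i, ±j, ±k}, only ±1 commute with every element

Z(Q₈ (quaternion group)) = {1, -1}


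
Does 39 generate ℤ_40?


g generates ℤ_n iff gcd(g, n) = 1
gcd(39, 40) = 1
Since gcd = 1, 39 is a generator.

Yes, 39 generates ℤ_40


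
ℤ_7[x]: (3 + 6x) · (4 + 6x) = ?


Expand and collect like terms; reduce coefficients mod 7:
x^0: 3·4 = 12 ≡ 5 (mod 7)
x^1: 3·6 + 6·4 = 42 ≡ 0 (mod 7)
x^2: 6·6 = 36 ≡ 1 (mod 7)
Result: 5 + x^2

f · g = 5 + x^2


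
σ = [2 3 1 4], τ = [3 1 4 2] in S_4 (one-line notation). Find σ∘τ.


σ∘τ: apply τ first, then σ
1 →τ 3 →σ 1
2 →τ 1 →σ 2
3 →τ 4 →σ 4
4 →τ 2 →σ 3

σ∘τ = [1 2 4 3]


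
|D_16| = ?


|D_n| = 2n (n rotations and n reflections)
|D_16| = 2×16 = 32

|D_16| = 32


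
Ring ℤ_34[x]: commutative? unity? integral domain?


ℤ_34 has zero divisors (2·17 ≡ 0), and these lift to constant zero divisors in ℤ_34[x]; so not an integral domain
Commutative: Yes
Integral domain: No
Has unity: Yes

ℤ_34[x]: Commutative=Yes, Unity=Yes


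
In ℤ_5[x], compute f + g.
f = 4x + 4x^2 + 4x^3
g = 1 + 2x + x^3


Add coefficients mod 5:
x^0: 0 + 1 = 1 (mod 5)
x^1: 4 + 2 = 1 (mod 5)
x^2: 4 + 0 = 4 (mod 5)
x^3: 4 + 1 = 0 (mod 5)
Result: 1 + x + 4x^2

f + g = 1 + x + 4x^2


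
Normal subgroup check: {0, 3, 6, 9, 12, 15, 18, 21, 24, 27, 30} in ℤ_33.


H = {0, 3, 6, 9, 12, 15, 18, 21, 24, 27, 30} in ℤ_33
ℤ_33 is abelian; every subgroup of an abelian group is normal

Yes, normal subgroup


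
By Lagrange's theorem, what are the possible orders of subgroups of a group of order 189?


Lagrange's theorem: |H| divides |G|
|G| = 189
Divisors of 189: 1, 3, 7, 9, 21, 27, 63, 189

Possible subgroup orders: {1, 3, 7, 9, 21, 27, 63, 189}


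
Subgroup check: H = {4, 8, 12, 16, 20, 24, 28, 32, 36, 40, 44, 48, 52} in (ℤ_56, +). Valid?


Subgroup test for H = {4, 8, 12, 16, 20, 24, 28, 32, 36, 40, 44, 48, 52} in (ℤ_56, +):
(1) 0 ∈ H? No
(2) Closure: for all a,b ∈ H, (a+b) mod 56 ∈ H? No  [counterexample: 4 + 52 = 0 ∉ H]
(3) Inverses: for all a ∈ H, -a mod 56 ∈ H? Yes

No, H is not a subgroup of ℤ_56


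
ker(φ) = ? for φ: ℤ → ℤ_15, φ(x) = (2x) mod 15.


Kernel = preimage of identity
ker(φ) = {x ∈ ℤ : 2x ≡ 0 (mod 15)}. gcd(2,15) = 1, so 2x ≡ 0 (mod 15) ⟺ x ≡ 0 (mod 15/1 = 15). Hence ker(φ) = 15ℤ

ker(φ) = 15ℤ


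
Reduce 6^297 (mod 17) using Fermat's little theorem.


Fermat's little theorem: if p is prime and gcd(a,p)=1, then a^(p-1) ≡ 1 (mod p)
p = 17 is prime, gcd(6,17) = 1
Reduce exponent: 297 mod 16 = 9
So 6^297 ≡ 6^9 (mod 17)
6^9 mod 17 = 11

6^297 ≡ 11 (mod 17)


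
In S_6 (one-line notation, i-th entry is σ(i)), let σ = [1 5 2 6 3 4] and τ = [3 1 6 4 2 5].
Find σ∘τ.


σ∘τ: apply τ first, then σ
1 →τ 3 →σ 2
2 →τ 1 →σ 1
3 →τ 6 →σ 4
4 →τ 4 →σ 6
5 →τ 2 →σ 5
6 →τ 5 →σ 3

σ∘τ = [2 1 4 6 5 3]


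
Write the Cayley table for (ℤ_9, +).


Elements: {0, 1, 2, 3, 4, 5, 6, 7, 8}
Operation: addition mod 9
Entry (a, b) = (a + b) mod 9

Cayley table:
  | 0 | 1 | 2 | 3 | 4 | 5 | 6 | 7 | 8
0 | 0 | 1 | 2 | 3 | 4 | 5 | 6 | 7 | 8
1 | 1 | 2 | 3 | 4 | 5 | 6 | 7 | 8 | 0
2 | 2 | 3 | 4 | 5 | 6 | 7 | 8 | 0 | 1
3 | 3 | 4 | 5 | 6 | 7 | 8 | 0 | 1 | 2
4 | 4 | 5 | 6 | 7 | 8 | 0 | 1 | 2 | 3
5 | 5 | 6 | 7 | 8 | 0 | 1 | 2 | 3 | 4
6 | 6 | 7 | 8 | 0 | 1 | 2 | 3 | 4 | 5
7 | 7 | 8 | 0 | 1 | 2 | 3 | 4 | 5 | 6
8 | 8 | 0 | 1 | 2 | 3 | 4 | 5 | 6 | 7


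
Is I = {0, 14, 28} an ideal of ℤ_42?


Check ideal conditions for I = {0, 14, 28} in ℤ_42:
(1) I is an additive subgroup? Yes
(2) For r ∈ ℤ_42 and a ∈ I: r·a ∈ I? Yes

Yes, I is an ideal of ℤ_42


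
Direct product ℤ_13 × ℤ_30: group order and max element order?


|ℤ_13 × ℤ_30| = 13 × 30 = 390
Max element order = lcm(13,30) = 390
Cyclic? Yes (gcd=1)

|ℤ_13×ℤ_30| = 390, max element order = 390


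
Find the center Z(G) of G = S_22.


Z(G) = {g ∈ G | gx = xg for all x ∈ G}
S_n is non-abelian for n ≥ 3; Z(S_22) is trivial

Z(S_22) = {e}


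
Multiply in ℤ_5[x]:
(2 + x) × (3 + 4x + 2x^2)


Expand and collect like terms; reduce coefficients mod 5:
x^0: 2·3 = 6 ≡ 1 (mod 5)
x^1: 2·4 + 1·3 = 11 ≡ 1 (mod 5)
x^2: 2·2 + 1·4 = 8 ≡ 3 (mod 5)
x^3: 1·2 = 2 ≡ 2 (mod 5)
Result: 1 + x + 3x^2 + 2x^3

f · g = 1 + x + 3x^2 + 2x^3


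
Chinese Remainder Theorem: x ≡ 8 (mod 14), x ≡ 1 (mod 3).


m₁ = 14, m₂ = 3, gcd = 1, so CRT applies. M = m₁·m₂ = 42
Let M₁ = M/m₁ = 3, M₂ = M/m₂ = 14
Find y₁ ≡ M₁⁻¹ (mod m₁): 3⁻¹ ≡ 5 (mod 14)
Find y₂ ≡ M₂⁻¹ (mod m₂): 14⁻¹ ≡ 2 (mod 3)
x = a₁·M₁·y₁ + a₂·M₂·y₂ = 8·3·5 + 1·14·2 = 148
Reduce mod 42: x ≡ 22
Check: 22 mod 14 = 8 ✓, 22 mod 3 = 1 ✓

x ≡ 22 (mod 42)


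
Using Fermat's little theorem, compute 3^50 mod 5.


Fermat's little theorem: if p is prime and gcd(a,p)=1, then a^(p-1) ≡ 1 (mod p)
p = 5 is prime, gcd(3,5) = 1
Reduce exponent: 50 mod 4 = 2
So 3^50 ≡ 3^2 (mod 5)
3^2 mod 5 = 4

3^50 ≡ 4 (mod 5)


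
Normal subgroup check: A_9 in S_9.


H = A_9 in S_9
A_9 has index 2 in S_9, and every subgroup of index 2 is normal

Yes, normal subgroup


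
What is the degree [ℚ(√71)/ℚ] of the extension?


√71 has minimal polynomial x² - 71 (irreducible over ℚ since 71 is squarefree)

[ℚ(√71)/ℚ] = 2


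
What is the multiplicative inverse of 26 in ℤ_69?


Use the extended Euclidean algorithm to write 1 = 26·s + 69·t; then s mod 69 is the inverse.
Euclidean algorithm:
  26 = 0·69 + 26
  69 = 2·26 + 17
  26 = 1·17 + 9
  17 = 1·9 + 8
  9 = 1·8 + 1
  8 = 8·1 + 0
gcd(26,69) = 1
Back-substitution gives: 26·(8) + 69·(-3) = 1
So 26⁻¹ ≡ 8 ≡ 8 (mod 69)
Check: 26 × 8 = 208 ≡ 1 (mod 69) ✓

26⁻¹ ≡ 8 (mod 69)


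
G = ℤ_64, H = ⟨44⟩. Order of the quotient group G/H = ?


|⟨44⟩| = n / gcd(44, 64) = 64 / 4 = 16
H is normal (ℤ_64 is abelian).
|G/H| = |G| / |H| = 64 / 16 = 4

|G/H| = 4


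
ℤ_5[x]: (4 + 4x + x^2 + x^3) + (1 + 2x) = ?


Add coefficients mod 5:
x^0: 4 + 1 = 0 (mod 5)
x^1: 4 + 2 = 1 (mod 5)
x^2: 1 + 0 = 1 (mod 5)
x^3: 1 + 0 = 1 (mod 5)
Result: x + x^2 + x^3

f + g = x + x^2 + x^3


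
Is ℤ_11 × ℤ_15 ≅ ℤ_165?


Comparing ℤ_11 × ℤ_15 and ℤ_165:
gcd(11,15) = 1, so ℤ_11 × ℤ_15 ≅ ℤ_165 (CRT)

Yes, ℤ_11 × ℤ_15 ≅ ℤ_165


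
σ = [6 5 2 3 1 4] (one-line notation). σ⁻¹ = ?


To find σ⁻¹, swap domain and range:
σ(1) = 6 → σ⁻¹(6) = 1
σ(2) = 5 → σ⁻¹(5) = 2
σ(3) = 2 → σ⁻¹(2) = 3
σ(4) = 3 → σ⁻¹(3) = 4
σ(5) = 1 → σ⁻¹(1) = 5
σ(6) = 4 → σ⁻¹(4) = 6

σ⁻¹ = [5 3 4 6 2 1]


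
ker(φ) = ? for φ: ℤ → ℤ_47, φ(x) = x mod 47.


Kernel = preimage of identity
ker(φ) = {x ∈ ℤ : x ≡ 0 (mod 47)} = 47ℤ = {0, ±47, ±94, ...}

ker(φ) = 47ℤ


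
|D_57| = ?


|D_n| = 2n (n rotations and n reflections)
|D_57| = 2×57 = 114

|D_57| = 114


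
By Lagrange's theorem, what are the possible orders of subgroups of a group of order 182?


Lagrange's theorem: |H| divides |G|
|G| = 182
Divisors of 182: 1, 2, 7, 13, 14, 26, 91, 182

Possible subgroup orders: {1, 2, 7, 13, 14, 26, 91, 182}


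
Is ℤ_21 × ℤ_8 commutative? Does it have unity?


Direct product ring; commutative with unity (1,1); but (1,0)·(0,1) = (0,0) gives zero divisors, so not an integral domain
Commutative: Yes
Integral domain: No
Has unity: Yes

ℤ_21 × ℤ_8: Commutative=Yes, Unity=Yes


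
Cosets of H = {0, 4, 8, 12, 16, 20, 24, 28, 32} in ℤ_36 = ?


H = {0, 4, 8, 12, 16, 20, 24, 28, 32}, |H| = 9
Number of cosets = |G|/|H| = 36/9 = 4
0 + H = {0, 4, 8, 12, 16, 20, 24, 28, 32}
1 + H = {1, 5, 9, 13, 17, 21, 25, 29, 33}
2 + H = {2, 6, 10, 14, 18, 22, 26, 30, 34}
3 + H = {3, 7, 11, 15, 19, 23, 27, 31, 35}

Cosets: 0+H={0,4,8,12,16,20,24,28,32}; 1+H={1,5,9,13,17,21,25,29,33}; 2+H={2,6,10,14,18,22,26,30,34}; 3+H={3,7,11,15,19,23,27,31,35}


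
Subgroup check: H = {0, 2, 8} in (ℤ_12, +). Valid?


Subgroup test for H = {0, 2, 8} in (ℤ_12, +):
(1) 0 ∈ H? Yes
(2) Closure: for all a,b ∈ H, (a+b) mod 12 ∈ H? No  [counterexample: 2 + 2 = 4 ∉ H]
(3) Inverses: for all a ∈ H, -a mod 12 ∈ H? No

No, H is not a subgroup of ℤ_12


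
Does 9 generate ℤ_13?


g generates ℤ_n iff gcd(g, n) = 1
gcd(9, 13) = 1
Since gcd = 1, 9 is a generator.

Yes, 9 generates ℤ_13


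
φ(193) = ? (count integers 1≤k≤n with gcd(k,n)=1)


Factor n: 193 = 193
φ(n) = n · ∏(1 - 1/p) over distinct primes p | n
φ(193) = 193 · (1 - 1/193) = 192

φ(193) = 192


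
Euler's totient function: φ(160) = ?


Factor n: 160 = 2^5 × 5
φ(n) = n · ∏(1 - 1/p) over distinct primes p | n
φ(160) = 160 · (1 - 1/2) · (1 - 1/5) = 64

φ(160) = 64


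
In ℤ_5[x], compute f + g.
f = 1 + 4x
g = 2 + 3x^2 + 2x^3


Add coefficients mod 5:
x^0: 1 + 2 = 3 (mod 5)
x^1: 4 + 0 = 4 (mod 5)
x^2: 0 + 3 = 3 (mod 5)
x^3: 0 + 2 = 2 (mod 5)
Result: 3 + 4x + 3x^2 + 2x^3

f + g = 3 + 4x + 3x^2 + 2x^3


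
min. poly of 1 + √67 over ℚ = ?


Let α = 1 + √67. Then α - 1 = √67, so (α - 1)² = 67, giving α² - 2α - 66 = 0. Degree 2 and α ∉ ℚ, so this is the minimal polynomial.

Minimal polynomial: x² - 2x - 66


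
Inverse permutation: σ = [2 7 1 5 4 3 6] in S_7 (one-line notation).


To find σ⁻¹, swap domain and range:
σ(1) = 2 → σ⁻¹(2) = 1
σ(2) = 7 → σ⁻¹(7) = 2
σ(3) = 1 → σ⁻¹(1) = 3
σ(4) = 5 → σ⁻¹(5) = 4
σ(5) = 4 → σ⁻¹(4) = 5
σ(6) = 3 → σ⁻¹(3) = 6
σ(7) = 6 → σ⁻¹(6) = 7

σ⁻¹ = [3 1 6 5 4 7 2]


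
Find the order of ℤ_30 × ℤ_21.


|A × B| = |A| · |B|
|ℤ_30 × ℤ_21| = 30 × 21 = 630

|ℤ_30 × ℤ_21| = 630


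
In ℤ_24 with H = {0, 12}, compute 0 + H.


0 + H = {0 + h (mod 24) : h ∈ H}
0+0=0, 0+12=12

0 + H = {0, 12}


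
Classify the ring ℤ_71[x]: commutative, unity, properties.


ℤ_71 is a field (n prime), so ℤ_71[x] is a commutative integral domain with unity
Commutative: Yes
Integral domain: Yes
Has unity: Yes

ℤ_71[x]: Commutative=Yes, Unity=Yes


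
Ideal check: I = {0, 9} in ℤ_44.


Check ideal conditions for I = {0, 9} in ℤ_44:
(1) I is an additive subgroup? No
(2) For r ∈ ℤ_44 and a ∈ I: r·a ∈ I? No  [counterexample: r=2, a=9, r·a mod 44 = 18 ∉ I]

No, I is not an ideal of ℤ_44


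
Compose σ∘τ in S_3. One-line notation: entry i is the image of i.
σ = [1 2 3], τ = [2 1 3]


σ∘τ: apply τ first, then σ
1 →τ 2 →σ 2
2 →τ 1 →σ 1
3 →τ 3 →σ 3

σ∘τ = [2 1 3]


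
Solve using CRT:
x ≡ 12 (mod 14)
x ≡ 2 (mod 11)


m₁ = 14, m₂ = 11, gcd = 1, so CRT applies. M = m₁·m₂ = 154
Let M₁ = M/m₁ = 11, M₂ = M/m₂ = 14
Find y₁ ≡ M₁⁻¹ (mod m₁): 11⁻¹ ≡ 9 (mod 14)
Find y₂ ≡ M₂⁻¹ (mod m₂): 14⁻¹ ≡ 4 (mod 11)
x = a₁·M₁·y₁ + a₂·M₂·y₂ = 12·11·9 + 2·14·4 = 1300
Reduce mod 154: x ≡ 68
Check: 68 mod 14 = 12 ✓, 68 mod 11 = 2 ✓

x ≡ 68 (mod 154)


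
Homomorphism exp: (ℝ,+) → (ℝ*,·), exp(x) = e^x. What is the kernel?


Kernel = preimage of identity
ker(exp) = {x ∈ ℝ | e^x = 1} = {0}

ker(exp) = {0}


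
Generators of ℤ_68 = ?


g generates ℤ_n iff gcd(g,n) = 1
Prime factors of 68: 2, 17
Generators are g ∈ {1,...,67} not divisible by any of these primes.
Generators: {1, 3, 5, 7, 9, 11, 13, 15, 19, 21, 23, 25, 27, 29, 31, 33, 35, 37, 39, 41, 43, 45, 47, 49, 53, 55, 57, 59, 61, 63, 65, 67}
Number of generators = φ(68) = 32

Generators of ℤ_68 = {1, 3, 5, 7, 9, 11, 13, 15, 19, 21, 23, 25, 27, 29, 31, 33, 35, 37, 39, 41, 43, 45, 47, 49, 53, 55, 57, 59, 61, 63, 65, 67}


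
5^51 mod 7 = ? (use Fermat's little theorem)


Fermat's little theorem: if p is prime and gcd(a,p)=1, then a^(p-1) ≡ 1 (mod p)
p = 7 is prime, gcd(5,7) = 1
Reduce exponent: 51 mod 6 = 3
So 5^51 ≡ 5^3 (mod 7)
5^3 mod 7 = 6

5^51 ≡ 6 (mod 7)


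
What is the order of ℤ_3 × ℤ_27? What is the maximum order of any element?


|ℤ_3 × ℤ_27| = 3 × 27 = 81
Max element order = lcm(3,27) = 27
Cyclic? No (gcd=3)

|ℤ_3×ℤ_27| = 81, max element order = 27


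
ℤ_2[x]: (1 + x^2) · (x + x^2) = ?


Expand and collect like terms; reduce coefficients mod 2:
x^0: 1·0 = 0 ≡ 0 (mod 2)
x^1: 1·1 + 0·0 = 1 ≡ 1 (mod 2)
x^2: 1·1 + 0·1 + 1·0 = 1 ≡ 1 (mod 2)
x^3: 0·1 + 1·1 = 1 ≡ 1 (mod 2)
x^4: 1·1 = 1 ≡ 1 (mod 2)
Result: x + x^2 + x^3 + x^4

f · g = x + x^2 + x^3 + x^4


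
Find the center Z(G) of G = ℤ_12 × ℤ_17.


Z(G) = {g ∈ G | gx = xg for all x ∈ G}
Direct product of abelian groups is abelian, so Z(G) = G

Z(ℤ_12 × ℤ_17) = ℤ_12 × ℤ_17


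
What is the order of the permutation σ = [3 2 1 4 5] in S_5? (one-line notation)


Cycle decomposition: (1 3)
Cycle lengths: 2
Order = lcm(2) = 2

ord(σ) = 2


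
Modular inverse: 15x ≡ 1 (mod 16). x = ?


Use the extended Euclidean algorithm to write 1 = 15·s + 16·t; then s mod 16 is the inverse.
Euclidean algorithm:
  15 = 0·16 + 15
  16 = 1·15 + 1
  15 = 15·1 + 0
gcd(15,16) = 1
Back-substitution gives: 15·(-1) + 16·(1) = 1
So 15⁻¹ ≡ -1 ≡ 15 (mod 16)
Check: 15 × 15 = 225 ≡ 1 (mod 16) ✓

15⁻¹ ≡ 15 (mod 16)


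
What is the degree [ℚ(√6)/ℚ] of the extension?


√6 has minimal polynomial x² - 6 (irreducible over ℚ since 6 is squarefree)

[ℚ(√6)/ℚ] = 2


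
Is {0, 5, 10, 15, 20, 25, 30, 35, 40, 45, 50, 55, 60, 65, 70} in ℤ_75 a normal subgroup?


H = {0, 5, 10, 15, 20, 25, 30, 35, 40, 45, 50, 55, 60, 65, 70} in ℤ_75
ℤ_75 is abelian; every subgroup of an abelian group is normal

Yes, normal subgroup


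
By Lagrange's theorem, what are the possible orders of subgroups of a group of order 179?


Lagrange's theorem: |H| divides |G|
|G| = 179
Divisors of 179: 1, 179

Possible subgroup orders: {1, 179}


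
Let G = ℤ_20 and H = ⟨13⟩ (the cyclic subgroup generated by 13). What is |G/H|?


|⟨13⟩| = n / gcd(13, 20) = 20 / 1 = 20
H is normal (ℤ_20 is abelian).
|G/H| = |G| / |H| = 20 / 20 = 1

|G/H| = 1


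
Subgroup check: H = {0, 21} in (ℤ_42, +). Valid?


Subgroup test for H = {0, 21} in (ℤ_42, +):
(1) 0 ∈ H? Yes
(2) Closure: for all a,b ∈ H, (a+b) mod 42 ∈ H? Yes
(3) Inverses: for all a ∈ H, -a mod 42 ∈ H? Yes

Yes, H is a subgroup of ℤ_42


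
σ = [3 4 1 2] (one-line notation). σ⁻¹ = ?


To find σ⁻¹, swap domain and range:
σ(1) = 3 → σ⁻¹(3) = 1
σ(2) = 4 → σ⁻¹(4) = 2
σ(3) = 1 → σ⁻¹(1) = 3
σ(4) = 2 → σ⁻¹(2) = 4

σ⁻¹ = [3 4 1 2]


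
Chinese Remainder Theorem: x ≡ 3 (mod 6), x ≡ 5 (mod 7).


m₁ = 6, m₂ = 7, gcd = 1, so CRT applies. M = m₁·m₂ = 42
Let M₁ = M/m₁ = 7, M₂ = M/m₂ = 6
Find y₁ ≡ M₁⁻¹ (mod m₁): 7⁻¹ ≡ 1 (mod 6)
Find y₂ ≡ M₂⁻¹ (mod m₂): 6⁻¹ ≡ 6 (mod 7)
x = a₁·M₁·y₁ + a₂·M₂·y₂ = 3·7·1 + 5·6·6 = 201
Reduce mod 42: x ≡ 33
Check: 33 mod 6 = 3 ✓, 33 mod 7 = 5 ✓

x ≡ 33 (mod 42)


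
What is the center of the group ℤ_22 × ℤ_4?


Z(G) = {g ∈ G | gx = xg for all x ∈ G}
Direct product of abelian groups is abelian, so Z(G) = G

Z(ℤ_22 × ℤ_4) = ℤ_22 × ℤ_4


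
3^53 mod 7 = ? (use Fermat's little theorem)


Fermat's little theorem: if p is prime and gcd(a,p)=1, then a^(p-1) ≡ 1 (mod p)
p = 7 is prime, gcd(3,7) = 1
Reduce exponent: 53 mod 6 = 5
So 3^53 ≡ 3^5 (mod 7)
3^5 mod 7 = 5

3^53 ≡ 5 (mod 7)


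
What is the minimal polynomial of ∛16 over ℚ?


∛16 satisfies x³ - 16 = 0, irreducible over ℚ (no rational root; 16 is not a perfect cube)

Minimal polynomial: x³ - 16


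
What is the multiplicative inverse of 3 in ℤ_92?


Use the extended Euclidean algorithm to write 1 = 3·s + 92·t; then s mod 92 is the inverse.
Euclidean algorithm:
  3 = 0·92 + 3
  92 = 30·3 + 2
  3 = 1·2 + 1
  2 = 2·1 + 0
gcd(3,92) = 1
Back-substitution gives: 3·(31) + 92·(-1) = 1
So 3⁻¹ ≡ 31 ≡ 31 (mod 92)
Check: 3 × 31 = 93 ≡ 1 (mod 92) ✓

3⁻¹ ≡ 31 (mod 92)


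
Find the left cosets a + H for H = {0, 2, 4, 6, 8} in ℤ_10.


H = {0, 2, 4, 6, 8}, |H| = 5
Number of cosets = |G|/|H| = 10/5 = 2
0 + H = {0, 2, 4, 6, 8}
1 + H = {1, 3, 5, 7, 9}

Cosets: 0+H={0,2,4,6,8}; 1+H={1,3,5,7,9}


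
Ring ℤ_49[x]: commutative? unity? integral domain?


ℤ_49 has zero divisors (7·7 ≡ 0), and these lift to constant zero divisors in ℤ_49[x]; so not an integral domain
Commutative: Yes
Integral domain: No
Has unity: Yes

ℤ_49[x]: Commutative=Yes, Unity=Yes


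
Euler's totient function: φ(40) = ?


Factor n: 40 = 2^3 × 5
φ(n) = n · ∏(1 - 1/p) over distinct primes p | n
φ(40) = 40 · (1 - 1/2) · (1 - 1/5) = 16

φ(40) = 16


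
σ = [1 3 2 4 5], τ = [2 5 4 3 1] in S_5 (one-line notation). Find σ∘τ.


σ∘τ: apply τ first, then σ
1 →τ 2 →σ 3
2 →τ 5 →σ 5
3 →τ 4 →σ 4
4 →τ 3 →σ 2
5 →τ 1 →σ 1

σ∘τ = [3 5 4 2 1]


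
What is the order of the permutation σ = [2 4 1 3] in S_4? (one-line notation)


Cycle decomposition: (1 2 4 3)
Cycle lengths: 4
Order = lcm(4) = 4

ord(σ) = 4


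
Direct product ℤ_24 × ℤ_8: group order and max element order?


|ℤ_24 × ℤ_8| = 24 × 8 = 192
Max element order = lcm(24,8) = 24
Cyclic? No (gcd=8)

|ℤ_24×ℤ_8| = 192, max element order = 24


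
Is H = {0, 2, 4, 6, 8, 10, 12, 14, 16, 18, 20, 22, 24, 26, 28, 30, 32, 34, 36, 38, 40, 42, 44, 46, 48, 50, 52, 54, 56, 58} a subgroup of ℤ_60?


Subgroup test for H = {0, 2, 4, 6, 8, 10, 12, 14, 16, 18, 20, 22, 24, 26, 28, 30, 32, 34, 36, 38, 40, 42, 44, 46, 48, 50, 52, 54, 56, 58} in (ℤ_60, +):
(1) 0 ∈ H? Yes
(2) Closure: for all a,b ∈ H, (a+b) mod 60 ∈ H? Yes
(3) Inverses: for all a ∈ H, -a mod 60 ∈ H? Yes

Yes, H is a subgroup of ℤ_60


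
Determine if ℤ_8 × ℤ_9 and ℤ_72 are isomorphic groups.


Comparing ℤ_8 × ℤ_9 and ℤ_72:
gcd(8,9) = 1, so ℤ_8 × ℤ_9 ≅ ℤ_72 (CRT)

Yes, ℤ_8 × ℤ_9 ≅ ℤ_72


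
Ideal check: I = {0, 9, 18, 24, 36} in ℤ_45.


Check ideal conditions for I = {0, 9, 18, 24, 36} in ℤ_45:
(1) I is an additive subgroup? No
(2) For r ∈ ℤ_45 and a ∈ I: r·a ∈ I? No  [counterexample: r=2, a=24, r·a mod 45 = 3 ∉ I]

No, I is not an ideal of ℤ_45


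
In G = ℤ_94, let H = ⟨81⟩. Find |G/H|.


|⟨81⟩| = n / gcd(81, 94) = 94 / 1 = 94
H is normal (ℤ_94 is abelian).
|G/H| = |G| / |H| = 94 / 94 = 1

|G/H| = 1


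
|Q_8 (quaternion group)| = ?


Q_8 = {±1, ±i, ±j, ±k}
|Q_8| = 8

|Q_8 (quaternion group)| = 8


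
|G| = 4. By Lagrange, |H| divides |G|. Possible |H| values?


Lagrange's theorem: |H| divides |G|
|G| = 4
Divisors of 4: 1, 2, 4

Possible subgroup orders: {1, 2, 4}


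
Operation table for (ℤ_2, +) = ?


Elements: {0, 1}
Operation: addition mod 2
Entry (a, b) = (a + b) mod 2

Cayley table:
  | 0 | 1
0 | 0 | 1
1 | 1 | 0


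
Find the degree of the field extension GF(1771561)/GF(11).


GF(1771561) = GF(11^6), so the extension degree is 6

[GF(1771561)/GF(11)] = 6


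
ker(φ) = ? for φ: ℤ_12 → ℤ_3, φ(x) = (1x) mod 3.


Kernel = preimage of identity
ker(φ) = {x ∈ ℤ_12 : 1x ≡ 0 (mod 3)}. Since 3 | 12, φ is well-defined. The kernel is the cyclic subgroup ⟨3⟩ of ℤ_12 (order 4), i.e. {0, 3, 6, 9}

ker(φ) = {0, 3, 6, 9}


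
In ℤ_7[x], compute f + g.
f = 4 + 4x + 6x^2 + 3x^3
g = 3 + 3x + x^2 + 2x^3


Add coefficients mod 7:
x^0: 4 + 3 = 0 (mod 7)
x^1: 4 + 3 = 0 (mod 7)
x^2: 6 + 1 = 0 (mod 7)
x^3: 3 + 2 = 5 (mod 7)
Result: 5x^3

f + g = 5x^3


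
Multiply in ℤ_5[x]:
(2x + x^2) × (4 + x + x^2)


Expand and collect like terms; reduce coefficients mod 5:
x^0: 0·4 = 0 ≡ 0 (mod 5)
x^1: 0·1 + 2·4 = 8 ≡ 3 (mod 5)
x^2: 0·1 + 2·1 + 1·4 = 6 ≡ 1 (mod 5)
x^3: 2·1 + 1·1 = 3 ≡ 3 (mod 5)
x^4: 1·1 = 1 ≡ 1 (mod 5)
Result: 3x + x^2 + 3x^3 + x^4

f · g = 3x + x^2 + 3x^3 + x^4


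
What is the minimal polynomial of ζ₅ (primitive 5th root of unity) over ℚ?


ζ₅ is a root of Φ₅(x) = x⁴ + x³ + x² + x + 1, irreducible over ℚ

Minimal polynomial: x⁴ + x³ + x² + x + 1


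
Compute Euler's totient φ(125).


Factor n: 125 = 5^3
φ(n) = n · ∏(1 - 1/p) over distinct primes p | n
φ(125) = 125 · (1 - 1/5) = 100

φ(125) = 100


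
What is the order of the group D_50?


|D_n| = 2n (n rotations and n reflections)
|D_50| = 2×50 = 100

|D_50| = 100


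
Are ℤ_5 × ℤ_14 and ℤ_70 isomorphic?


Comparing ℤ_5 × ℤ_14 and ℤ_70:
gcd(5,14) = 1, so ℤ_5 × ℤ_14 ≅ ℤ_70 (CRT)

Yes, ℤ_5 × ℤ_14 ≅ ℤ_70


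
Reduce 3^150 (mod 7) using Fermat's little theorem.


Fermat's little theorem: if p is prime and gcd(a,p)=1, then a^(p-1) ≡ 1 (mod p)
p = 7 is prime, gcd(3,7) = 1
Reduce exponent: 150 mod 6 = 0
So 3^150 ≡ 3^0 (mod 7)
3^0 = 1

3^150 ≡ 1 (mod 7)


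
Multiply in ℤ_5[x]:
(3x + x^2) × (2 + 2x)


Expand and collect like terms; reduce coefficients mod 5:
x^0: 0·2 = 0 ≡ 0 (mod 5)
x^1: 0·2 + 3·2 = 6 ≡ 1 (mod 5)
x^2: 3·2 + 1·2 = 8 ≡ 3 (mod 5)
x^3: 1·2 = 2 ≡ 2 (mod 5)
Result: x + 3x^2 + 2x^3

f · g = x + 3x^2 + 2x^3
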